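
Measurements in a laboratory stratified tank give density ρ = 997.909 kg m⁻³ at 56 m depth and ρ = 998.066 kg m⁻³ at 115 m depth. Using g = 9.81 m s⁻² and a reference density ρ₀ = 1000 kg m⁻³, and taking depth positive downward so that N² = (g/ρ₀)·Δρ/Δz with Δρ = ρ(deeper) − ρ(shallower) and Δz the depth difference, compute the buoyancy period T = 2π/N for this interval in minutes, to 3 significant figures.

20.5 min

Δρ = 998.066 − 997.909 = 0.157 kg m⁻³ over Δz = 115 − 56 = 59 m.
N² = (9.81/1000) × (0.157/59) = 2.6105 × 10⁻⁵ s⁻².
N = √(2.6105 × 10⁻⁵) = 5.1093 × 10⁻³ rad s⁻¹, so T = 2π/N = 1.2298 × 10³ s = 20.497 min ≈ 20.5 min.
N² > 0, so the interval is statically stable.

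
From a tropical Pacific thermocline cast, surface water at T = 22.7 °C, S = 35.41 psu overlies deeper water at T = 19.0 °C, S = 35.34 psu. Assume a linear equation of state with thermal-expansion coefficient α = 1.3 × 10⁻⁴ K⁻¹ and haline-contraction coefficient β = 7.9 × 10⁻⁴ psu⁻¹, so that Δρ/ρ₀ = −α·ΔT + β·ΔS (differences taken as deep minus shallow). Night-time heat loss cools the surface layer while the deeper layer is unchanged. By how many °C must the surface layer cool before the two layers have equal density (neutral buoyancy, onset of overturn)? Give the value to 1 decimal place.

3.3 °C

Neutral buoyancy requires Δρ = 0, i.e. −α(T_deep − T_surf′) + β(S_deep − S_surf) = 0.
T_surf′ = T_deep − (β/α)·ΔS = 19.0 − (7.9 × 10⁻⁴/1.3 × 10⁻⁴)·(-0.07) = 19.425 °C.
Cooling required: 22.7 − (19.425) = 3.275 °C.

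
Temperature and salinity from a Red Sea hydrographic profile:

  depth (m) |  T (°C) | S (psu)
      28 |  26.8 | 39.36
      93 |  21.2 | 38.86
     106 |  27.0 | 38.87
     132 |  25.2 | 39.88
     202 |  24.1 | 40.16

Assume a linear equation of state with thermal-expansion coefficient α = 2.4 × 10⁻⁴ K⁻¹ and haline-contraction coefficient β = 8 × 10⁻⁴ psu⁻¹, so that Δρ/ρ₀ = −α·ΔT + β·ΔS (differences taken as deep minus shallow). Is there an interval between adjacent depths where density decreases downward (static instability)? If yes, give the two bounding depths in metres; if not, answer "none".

93–106 m

Evaluate Δρ/ρ₀ = −αΔT + βΔS across each adjacent pair:
  28–93 m: −αΔT+βΔS = −(2.4 × 10⁻⁴)(-5.6)+(8 × 10⁻⁴)(-0.50) = 9.4 × 10⁻⁴ → stable
  93–106 m: −αΔT+βΔS = −(2.4 × 10⁻⁴)(+5.8)+(8 × 10⁻⁴)(+0.01) = -1.4 × 10⁻³ → UNSTABLE
  106–132 m: −αΔT+βΔS = −(2.4 × 10⁻⁴)(-1.8)+(8 × 10⁻⁴)(+1.01) = 1.2 × 10⁻³ → stable
  132–202 m: −αΔT+βΔS = −(2.4 × 10⁻⁴)(-1.1)+(8 × 10⁻⁴)(+0.28) = 4.9 × 10⁻⁴ → stable
The 93–106 m interval has Δρ < 0: lighter water underlies denser water.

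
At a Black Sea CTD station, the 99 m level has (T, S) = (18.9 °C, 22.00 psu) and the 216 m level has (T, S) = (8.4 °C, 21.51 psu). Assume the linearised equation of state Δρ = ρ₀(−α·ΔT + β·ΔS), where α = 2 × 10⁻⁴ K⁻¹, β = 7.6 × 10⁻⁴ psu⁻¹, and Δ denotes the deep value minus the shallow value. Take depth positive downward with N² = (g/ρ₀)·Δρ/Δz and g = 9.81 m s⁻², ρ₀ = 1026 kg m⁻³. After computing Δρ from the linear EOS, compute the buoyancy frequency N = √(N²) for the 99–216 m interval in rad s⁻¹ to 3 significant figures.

0.0120 rad s⁻¹

ΔT = -10.5 K, ΔS = -0.49 psu (deep − shallow).
Δρ/ρ₀ = −αΔT + βΔS = 2.10 × 10⁻³ − 3.724 × 10⁻⁴ = 1.7276 × 10⁻³, so Δρ ≈ 1.773 kg m⁻³.
N² = (g/ρ₀)·Δρ/Δz = g·(Δρ/ρ₀)/Δz = 9.81 × 1.7276 × 10⁻³ / 117 = 1.4485 × 10⁻⁴ s⁻².
N = √(1.4485 × 10⁻⁴) = 0.012035 rad s⁻¹ ≈ 0.0120 rad s⁻¹.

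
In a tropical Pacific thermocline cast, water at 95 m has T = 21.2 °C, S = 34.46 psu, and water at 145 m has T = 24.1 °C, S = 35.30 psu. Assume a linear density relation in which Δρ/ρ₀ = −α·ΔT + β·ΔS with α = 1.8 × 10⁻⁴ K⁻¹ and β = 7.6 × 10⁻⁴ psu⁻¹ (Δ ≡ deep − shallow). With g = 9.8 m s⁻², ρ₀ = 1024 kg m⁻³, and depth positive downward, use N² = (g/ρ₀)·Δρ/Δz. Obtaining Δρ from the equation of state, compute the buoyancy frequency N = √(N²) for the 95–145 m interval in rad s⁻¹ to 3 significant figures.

4.78 × 10⁻³ rad s⁻¹

ΔT = +2.9 K, ΔS = +0.84 psu (deep − shallow).
Δρ/ρ₀ = −αΔT + βΔS = -5.22 × 10⁻⁴ + 6.384 × 10⁻⁴ = 1.164 × 10⁻⁴, so Δρ ≈ 0.1192 kg m⁻³.
N² = (g/ρ₀)·Δρ/Δz = g·(Δρ/ρ₀)/Δz = 9.8 × 1.164 × 10⁻⁴ / 50 = 2.2814 × 10⁻⁵ s⁻².
N = √(2.2814 × 10⁻⁵) = 4.7764 × 10⁻³ rad s⁻¹ ≈ 4.78 × 10⁻³ rad s⁻¹.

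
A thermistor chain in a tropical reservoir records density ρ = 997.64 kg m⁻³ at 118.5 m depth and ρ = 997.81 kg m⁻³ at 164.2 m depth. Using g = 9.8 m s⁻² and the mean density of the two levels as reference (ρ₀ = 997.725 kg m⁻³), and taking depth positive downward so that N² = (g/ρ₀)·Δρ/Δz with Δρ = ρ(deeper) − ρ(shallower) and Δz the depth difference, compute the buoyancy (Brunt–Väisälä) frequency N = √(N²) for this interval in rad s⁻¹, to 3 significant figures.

6.04 × 10⁻³ rad s⁻¹

Δρ = 997.81 − 997.64 = 0.17 kg m⁻³ over Δz = 164.2 − 118.5 = 45.7 m.
N² = (9.8/997.725) × (0.17/45.7) = 3.6538 × 10⁻⁵ s⁻².
N = √(3.6538 × 10⁻⁵) = 6.0447 × 10⁻³ rad s⁻¹ ≈ 6.04 × 10⁻³ rad s⁻¹.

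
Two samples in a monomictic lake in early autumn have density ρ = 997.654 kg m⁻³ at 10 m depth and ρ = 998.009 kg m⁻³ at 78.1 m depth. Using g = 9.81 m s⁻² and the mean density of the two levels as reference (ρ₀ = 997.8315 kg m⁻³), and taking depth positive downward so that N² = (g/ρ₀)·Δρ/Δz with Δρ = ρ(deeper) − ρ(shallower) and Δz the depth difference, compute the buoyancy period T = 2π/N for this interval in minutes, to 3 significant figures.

Δρ = 998.009 − 997.654 = 0.355 kg m⁻³ over Δz = 78.1 − 10 = 68.1 m.
N² = (9.81/997.8315) × (0.355/68.1) = 5.1250 × 10⁻⁵ s⁻².
N = √(5.1250 × 10⁻⁵) = 7.1589 × 10⁻³ rad s⁻¹, so T = 2π/N = 877.67 s = 14.628 min ≈ 14.6 min.
N² > 0, so the interval is statically stable.

14.6 min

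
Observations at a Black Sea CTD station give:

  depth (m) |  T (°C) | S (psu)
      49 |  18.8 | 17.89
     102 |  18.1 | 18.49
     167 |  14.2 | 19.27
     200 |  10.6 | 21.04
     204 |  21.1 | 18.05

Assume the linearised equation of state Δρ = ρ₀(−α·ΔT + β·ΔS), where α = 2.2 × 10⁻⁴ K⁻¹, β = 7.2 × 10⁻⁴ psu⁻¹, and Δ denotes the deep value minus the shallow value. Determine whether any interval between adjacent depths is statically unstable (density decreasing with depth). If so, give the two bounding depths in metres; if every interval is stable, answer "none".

Evaluate Δρ/ρ₀ = −αΔT + βΔS across each adjacent pair:
  49–102 m: −αΔT+βΔS = −(2.2 × 10⁻⁴)(-0.7)+(7.2 × 10⁻⁴)(+0.60) = 5.9 × 10⁻⁴ → stable
  102–167 m: −αΔT+βΔS = −(2.2 × 10⁻⁴)(-3.9)+(7.2 × 10⁻⁴)(+0.78) = 1.4 × 10⁻³ → stable
  167–200 m: −αΔT+βΔS = −(2.2 × 10⁻⁴)(-3.6)+(7.2 × 10⁻⁴)(+1.77) = 2.1 × 10⁻³ → stable
  200–204 m: −αΔT+βΔS = −(2.2 × 10⁻⁴)(+10.5)+(7.2 × 10⁻⁴)(-2.99) = -4.5 × 10⁻³ → UNSTABLE
The 200–204 m interval has Δρ < 0: lighter water underlies denser water.

200–204 m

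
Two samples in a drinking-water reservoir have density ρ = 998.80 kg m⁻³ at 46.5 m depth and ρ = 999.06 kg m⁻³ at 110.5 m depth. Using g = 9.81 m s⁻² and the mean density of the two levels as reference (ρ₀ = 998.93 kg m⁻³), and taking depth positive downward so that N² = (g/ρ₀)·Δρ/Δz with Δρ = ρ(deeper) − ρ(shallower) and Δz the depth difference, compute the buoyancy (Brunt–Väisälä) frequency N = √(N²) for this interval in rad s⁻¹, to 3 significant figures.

Δρ = 999.06 − 998.80 = 0.26 kg m⁻³ over Δz = 110.5 − 46.5 = 64 m.
N² = (9.81/998.93) × (0.26/64) = 3.9896 × 10⁻⁵ s⁻².
N = √(3.9896 × 10⁻⁵) = 6.3163 × 10⁻³ rad s⁻¹ ≈ 6.32 × 10⁻³ rad s⁻¹.

6.32 × 10⁻³ rad s⁻¹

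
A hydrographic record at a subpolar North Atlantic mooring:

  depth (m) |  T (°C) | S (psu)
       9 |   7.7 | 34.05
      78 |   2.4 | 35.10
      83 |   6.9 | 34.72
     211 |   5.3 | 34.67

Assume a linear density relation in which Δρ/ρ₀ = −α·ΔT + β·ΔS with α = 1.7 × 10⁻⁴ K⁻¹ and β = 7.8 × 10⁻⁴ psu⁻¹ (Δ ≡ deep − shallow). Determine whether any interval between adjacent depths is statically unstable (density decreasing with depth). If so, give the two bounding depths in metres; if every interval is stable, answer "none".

78–83 m

Evaluate Δρ/ρ₀ = −αΔT + βΔS across each adjacent pair:
  9–78 m: −αΔT+βΔS = −(1.7 × 10⁻⁴)(-5.3)+(7.8 × 10⁻⁴)(+1.05) = 1.7 × 10⁻³ → stable
  78–83 m: −αΔT+βΔS = −(1.7 × 10⁻⁴)(+4.5)+(7.8 × 10⁻⁴)(-0.38) = -1.1 × 10⁻³ → UNSTABLE
  83–211 m: −αΔT+βΔS = −(1.7 × 10⁻⁴)(-1.6)+(7.8 × 10⁻⁴)(-0.05) = 2.3 × 10⁻⁴ → stable
The 78–83 m interval has Δρ < 0: lighter water underlies denser water.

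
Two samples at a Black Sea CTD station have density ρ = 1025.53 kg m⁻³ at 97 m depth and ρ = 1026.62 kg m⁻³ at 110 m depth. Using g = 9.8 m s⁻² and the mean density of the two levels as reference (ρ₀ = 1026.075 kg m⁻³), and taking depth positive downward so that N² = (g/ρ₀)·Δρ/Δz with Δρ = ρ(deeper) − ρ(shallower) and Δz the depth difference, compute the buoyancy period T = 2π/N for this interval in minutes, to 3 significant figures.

Δρ = 1026.62 − 1025.53 = 1.09 kg m⁻³ over Δz = 110 − 97 = 13 m.
N² = (9.8/1026.075) × (1.09/13) = 8.0081 × 10⁻⁴ s⁻².
N = √(8.0081 × 10⁻⁴) = 0.028299 rad s⁻¹, so T = 2π/N = 222.03 s = 3.7005 min ≈ 3.70 min.

3.70 min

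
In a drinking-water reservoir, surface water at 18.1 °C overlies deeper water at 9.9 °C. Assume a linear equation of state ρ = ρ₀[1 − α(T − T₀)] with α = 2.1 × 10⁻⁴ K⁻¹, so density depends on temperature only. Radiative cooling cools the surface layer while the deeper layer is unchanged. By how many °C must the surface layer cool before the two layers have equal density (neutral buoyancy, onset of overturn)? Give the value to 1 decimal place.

8.2 °C

With temperature the only control, equal density requires T_surf′ = T_deep.
T_surf′ = 9.9 °C.
Cooling required: 18.1 − 9.9 = 8.2 °C.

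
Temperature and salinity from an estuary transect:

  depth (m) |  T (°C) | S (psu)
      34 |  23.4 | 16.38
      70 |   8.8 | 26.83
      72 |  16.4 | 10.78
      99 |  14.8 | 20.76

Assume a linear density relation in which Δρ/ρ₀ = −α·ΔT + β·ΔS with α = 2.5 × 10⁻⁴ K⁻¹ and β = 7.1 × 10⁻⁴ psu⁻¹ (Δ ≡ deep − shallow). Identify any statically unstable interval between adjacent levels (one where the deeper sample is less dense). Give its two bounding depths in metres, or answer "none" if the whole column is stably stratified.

Evaluate Δρ/ρ₀ = −αΔT + βΔS across each adjacent pair:
  34–70 m: −αΔT+βΔS = −(2.5 × 10⁻⁴)(-14.6)+(7.1 × 10⁻⁴)(+10.45) = 0.011 → stable
  70–72 m: −αΔT+βΔS = −(2.5 × 10⁻⁴)(+7.6)+(7.1 × 10⁻⁴)(-16.05) = -0.013 → UNSTABLE
  72–99 m: −αΔT+βΔS = −(2.5 × 10⁻⁴)(-1.6)+(7.1 × 10⁻⁴)(+9.98) = 7.5 × 10⁻³ → stable
The 70–72 m interval has Δρ < 0: lighter water underlies denser water.

70–72 m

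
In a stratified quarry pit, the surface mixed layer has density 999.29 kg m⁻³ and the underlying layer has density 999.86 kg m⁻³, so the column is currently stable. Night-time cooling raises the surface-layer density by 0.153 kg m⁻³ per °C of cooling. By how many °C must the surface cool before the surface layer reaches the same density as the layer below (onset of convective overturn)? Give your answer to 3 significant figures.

Density deficit of the surface layer: 999.86 − 999.29 = 0.57 kg m⁻³.
Required change = 0.57 / 0.153 = 3.73 °C.

3.73 °C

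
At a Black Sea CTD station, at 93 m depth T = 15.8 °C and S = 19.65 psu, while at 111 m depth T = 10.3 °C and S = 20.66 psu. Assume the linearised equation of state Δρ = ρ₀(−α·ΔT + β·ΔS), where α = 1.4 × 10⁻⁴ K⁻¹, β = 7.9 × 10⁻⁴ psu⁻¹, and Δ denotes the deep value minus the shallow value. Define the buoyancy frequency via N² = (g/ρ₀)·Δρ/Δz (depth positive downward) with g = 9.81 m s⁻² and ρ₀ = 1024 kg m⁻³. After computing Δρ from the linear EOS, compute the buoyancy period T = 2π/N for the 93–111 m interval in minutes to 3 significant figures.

ΔT = -5.5 K, ΔS = +1.01 psu (deep − shallow).
Δρ/ρ₀ = −αΔT + βΔS = 7.70 × 10⁻⁴ + 7.979 × 10⁻⁴ = 1.5679 × 10⁻³, so Δρ ≈ 1.606 kg m⁻³.
N² = (g/ρ₀)·Δρ/Δz = g·(Δρ/ρ₀)/Δz = 9.81 × 1.5679 × 10⁻³ / 18 = 8.5451 × 10⁻⁴ s⁻².
N = √(8.5451 × 10⁻⁴) = 0.029232 rad s⁻¹ → T = 2π/N = 214.94 s = 3.5823 min ≈ 3.58 min.

3.58 min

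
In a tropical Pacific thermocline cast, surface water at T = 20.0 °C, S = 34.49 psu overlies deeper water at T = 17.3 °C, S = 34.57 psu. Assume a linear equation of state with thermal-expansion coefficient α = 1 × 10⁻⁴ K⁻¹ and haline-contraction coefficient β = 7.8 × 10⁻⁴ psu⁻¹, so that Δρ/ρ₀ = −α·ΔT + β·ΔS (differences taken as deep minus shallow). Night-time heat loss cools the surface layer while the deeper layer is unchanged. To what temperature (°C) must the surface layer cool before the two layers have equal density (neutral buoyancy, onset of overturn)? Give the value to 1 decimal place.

16.7 °C

Neutral buoyancy requires Δρ = 0, i.e. −α(T_deep − T_surf′) + β(S_deep − S_surf) = 0.
T_surf′ = T_deep − (β/α)·ΔS = 17.3 − (7.8 × 10⁻⁴/1 × 10⁻⁴)·(+0.08) = 16.676 °C.
Cooling required: 20.0 − (16.676) = 3.324 °C.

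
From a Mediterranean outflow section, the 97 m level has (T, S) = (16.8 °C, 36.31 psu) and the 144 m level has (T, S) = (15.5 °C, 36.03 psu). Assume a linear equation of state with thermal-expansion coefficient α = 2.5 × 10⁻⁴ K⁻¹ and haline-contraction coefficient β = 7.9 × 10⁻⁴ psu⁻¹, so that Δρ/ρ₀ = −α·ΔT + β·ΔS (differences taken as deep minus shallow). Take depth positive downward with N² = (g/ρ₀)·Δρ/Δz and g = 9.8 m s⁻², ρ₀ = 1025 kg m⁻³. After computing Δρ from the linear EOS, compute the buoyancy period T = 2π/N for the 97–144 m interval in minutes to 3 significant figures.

ΔT = -1.3 K, ΔS = -0.28 psu (deep − shallow).
Δρ/ρ₀ = −αΔT + βΔS = 3.25 × 10⁻⁴ − 2.212 × 10⁻⁴ = 1.038 × 10⁻⁴, so Δρ ≈ 0.1064 kg m⁻³.
N² = (g/ρ₀)·Δρ/Δz = g·(Δρ/ρ₀)/Δz = 9.8 × 1.038 × 10⁻⁴ / 47 = 2.1643 × 10⁻⁵ s⁻².
N = √(2.1643 × 10⁻⁵) = 4.6522 × 10⁻³ rad s⁻¹ → T = 2π/N = 1.3506 × 10³ s = 22.510 min ≈ 22.5 min.

22.5 min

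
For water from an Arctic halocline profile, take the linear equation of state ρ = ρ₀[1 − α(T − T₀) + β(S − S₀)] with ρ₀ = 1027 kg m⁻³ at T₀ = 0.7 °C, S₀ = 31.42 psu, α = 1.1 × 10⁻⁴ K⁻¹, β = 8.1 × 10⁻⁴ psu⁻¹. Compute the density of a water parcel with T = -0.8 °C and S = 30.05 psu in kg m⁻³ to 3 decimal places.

T − T₀ = -1.5 K, S − S₀ = -1.37 psu.
Bracket = 1 − α·(-1.5) + β·(-1.37) = 1 + (-9.447 × 10⁻⁴) = 0.9990553.
ρ = 1027 × 0.9990553 = 1026.030 kg m⁻³.

1026.030 kg m⁻³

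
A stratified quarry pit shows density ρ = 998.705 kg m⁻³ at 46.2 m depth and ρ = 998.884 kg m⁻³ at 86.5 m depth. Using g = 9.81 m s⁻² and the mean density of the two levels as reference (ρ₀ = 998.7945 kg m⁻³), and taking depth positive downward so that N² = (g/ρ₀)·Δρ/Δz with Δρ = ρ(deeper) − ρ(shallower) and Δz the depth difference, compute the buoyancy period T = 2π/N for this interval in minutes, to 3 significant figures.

Δρ = 998.884 − 998.705 = 0.179 kg m⁻³ over Δz = 86.5 − 46.2 = 40.3 m.
N² = (9.81/998.7945) × (0.179/40.3) = 4.3626 × 10⁻⁵ s⁻².
N = √(4.3626 × 10⁻⁵) = 6.6050 × 10⁻³ rad s⁻¹, so T = 2π/N = 951.28 s = 15.855 min ≈ 15.9 min.

15.9 min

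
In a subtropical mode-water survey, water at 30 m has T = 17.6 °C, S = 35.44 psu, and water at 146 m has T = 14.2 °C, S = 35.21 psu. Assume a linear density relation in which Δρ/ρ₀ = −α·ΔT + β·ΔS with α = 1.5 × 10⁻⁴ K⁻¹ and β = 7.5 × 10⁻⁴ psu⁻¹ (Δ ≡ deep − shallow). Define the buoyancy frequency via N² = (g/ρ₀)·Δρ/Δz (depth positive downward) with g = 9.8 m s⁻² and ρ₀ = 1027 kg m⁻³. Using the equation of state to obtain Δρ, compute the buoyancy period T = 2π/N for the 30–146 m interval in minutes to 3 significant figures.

ΔT = -3.4 K, ΔS = -0.23 psu (deep − shallow).
Δρ/ρ₀ = −αΔT + βΔS = 5.10 × 10⁻⁴ − 1.725 × 10⁻⁴ = 3.375 × 10⁻⁴, so Δρ ≈ 0.3466 kg m⁻³.
N² = (g/ρ₀)·Δρ/Δz = g·(Δρ/ρ₀)/Δz = 9.8 × 3.375 × 10⁻⁴ / 116 = 2.8513 × 10⁻⁵ s⁻².
N = √(2.8513 × 10⁻⁵) = 5.3398 × 10⁻³ rad s⁻¹ → T = 2π/N = 1.1767 × 10³ s = 19.612 min ≈ 19.6 min.

19.6 min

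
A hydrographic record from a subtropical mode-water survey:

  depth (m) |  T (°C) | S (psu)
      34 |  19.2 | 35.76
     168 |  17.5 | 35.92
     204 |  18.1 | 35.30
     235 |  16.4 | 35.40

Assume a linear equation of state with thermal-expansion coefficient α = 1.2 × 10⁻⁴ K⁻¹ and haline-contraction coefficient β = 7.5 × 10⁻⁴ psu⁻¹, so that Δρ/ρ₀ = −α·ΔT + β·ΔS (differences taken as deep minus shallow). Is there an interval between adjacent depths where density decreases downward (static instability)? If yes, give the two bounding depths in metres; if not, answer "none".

168–204 m

Evaluate Δρ/ρ₀ = −αΔT + βΔS across each adjacent pair:
  34–168 m: −αΔT+βΔS = −(1.2 × 10⁻⁴)(-1.7)+(7.5 × 10⁻⁴)(+0.16) = 3.2 × 10⁻⁴ → stable
  168–204 m: −αΔT+βΔS = −(1.2 × 10⁻⁴)(+0.6)+(7.5 × 10⁻⁴)(-0.62) = -5.4 × 10⁻⁴ → UNSTABLE
  204–235 m: −αΔT+βΔS = −(1.2 × 10⁻⁴)(-1.7)+(7.5 × 10⁻⁴)(+0.10) = 2.8 × 10⁻⁴ → stable
The 168–204 m interval has Δρ < 0: lighter water underlies denser water.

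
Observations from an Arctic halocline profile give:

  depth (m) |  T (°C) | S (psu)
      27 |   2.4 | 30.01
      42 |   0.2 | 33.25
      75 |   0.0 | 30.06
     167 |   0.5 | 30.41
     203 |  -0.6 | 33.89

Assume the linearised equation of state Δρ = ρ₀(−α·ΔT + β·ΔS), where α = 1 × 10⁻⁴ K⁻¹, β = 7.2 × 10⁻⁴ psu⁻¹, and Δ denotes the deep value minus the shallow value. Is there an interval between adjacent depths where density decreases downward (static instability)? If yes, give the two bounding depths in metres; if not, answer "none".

Evaluate Δρ/ρ₀ = −αΔT + βΔS across each adjacent pair:
  27–42 m: −αΔT+βΔS = −(1 × 10⁻⁴)(-2.2)+(7.2 × 10⁻⁴)(+3.24) = 2.6 × 10⁻³ → stable
  42–75 m: −αΔT+βΔS = −(1 × 10⁻⁴)(-0.2)+(7.2 × 10⁻⁴)(-3.19) = -2.3 × 10⁻³ → UNSTABLE
  75–167 m: −αΔT+βΔS = −(1 × 10⁻⁴)(+0.5)+(7.2 × 10⁻⁴)(+0.35) = 2.0 × 10⁻⁴ → stable
  167–203 m: −αΔT+βΔS = −(1 × 10⁻⁴)(-1.1)+(7.2 × 10⁻⁴)(+3.48) = 2.6 × 10⁻³ → stable
The 42–75 m interval has Δρ < 0: lighter water underlies denser water.

42–75 m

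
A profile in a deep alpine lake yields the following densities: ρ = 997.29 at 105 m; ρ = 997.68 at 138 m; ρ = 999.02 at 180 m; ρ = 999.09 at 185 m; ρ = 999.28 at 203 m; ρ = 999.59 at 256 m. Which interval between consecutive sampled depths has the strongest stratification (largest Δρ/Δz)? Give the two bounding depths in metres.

Compute the density gradient over each adjacent pair:
  105–138 m: Δρ/Δz = 0.39/33 = 0.012 kg m⁻⁴
  138–180 m: Δρ/Δz = 1.34/42 = 0.032 kg m⁻⁴
  180–185 m: Δρ/Δz = 0.07/5 = 0.014 kg m⁻⁴
  185–203 m: Δρ/Δz = 0.19/18 = 0.011 kg m⁻⁴
  203–256 m: Δρ/Δz = 0.31/53 = 5.8 × 10⁻³ kg m⁻⁴
The largest gradient is in the 138–180 m interval — the pycnocline.

138–180 m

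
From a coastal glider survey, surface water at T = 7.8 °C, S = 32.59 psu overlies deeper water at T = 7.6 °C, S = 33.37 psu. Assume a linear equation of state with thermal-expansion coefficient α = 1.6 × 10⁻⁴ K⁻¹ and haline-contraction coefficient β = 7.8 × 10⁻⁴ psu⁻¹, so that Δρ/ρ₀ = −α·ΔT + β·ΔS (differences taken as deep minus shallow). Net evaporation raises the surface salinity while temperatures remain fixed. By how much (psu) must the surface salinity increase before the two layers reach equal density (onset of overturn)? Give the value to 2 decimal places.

0.82 psu

Neutral buoyancy requires −α(T_deep − T_surf) + β(S_deep − S_surf′) = 0.
S_surf′ = S_deep − (α/β)·ΔT = 33.37 − (1.6 × 10⁻⁴/7.8 × 10⁻⁴)·(-0.2) = 33.4110 psu.
Increase required: 33.4110 − 32.59 = 0.8210 psu.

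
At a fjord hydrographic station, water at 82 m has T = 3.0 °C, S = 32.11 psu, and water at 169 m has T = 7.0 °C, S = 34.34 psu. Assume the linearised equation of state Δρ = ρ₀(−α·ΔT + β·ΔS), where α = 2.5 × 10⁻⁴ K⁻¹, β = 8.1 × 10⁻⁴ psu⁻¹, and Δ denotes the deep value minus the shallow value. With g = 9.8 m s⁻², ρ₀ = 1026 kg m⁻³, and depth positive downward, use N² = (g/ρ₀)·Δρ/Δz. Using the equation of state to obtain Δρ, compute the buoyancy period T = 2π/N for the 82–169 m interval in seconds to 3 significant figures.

659 s

ΔT = +4.0 K, ΔS = +2.23 psu (deep − shallow).
Δρ/ρ₀ = −αΔT + βΔS = -1.00 × 10⁻³ + 1.8063 × 10⁻³ = 8.063 × 10⁻⁴, so Δρ ≈ 0.8273 kg m⁻³.
N² = (g/ρ₀)·Δρ/Δz = g·(Δρ/ρ₀)/Δz = 9.8 × 8.063 × 10⁻⁴ / 87 = 9.0825 × 10⁻⁵ s⁻².
N = √(9.0825 × 10⁻⁵) = 9.5302 × 10⁻³ rad s⁻¹ → T = 2π/N = 659.29 s ≈ 659 s.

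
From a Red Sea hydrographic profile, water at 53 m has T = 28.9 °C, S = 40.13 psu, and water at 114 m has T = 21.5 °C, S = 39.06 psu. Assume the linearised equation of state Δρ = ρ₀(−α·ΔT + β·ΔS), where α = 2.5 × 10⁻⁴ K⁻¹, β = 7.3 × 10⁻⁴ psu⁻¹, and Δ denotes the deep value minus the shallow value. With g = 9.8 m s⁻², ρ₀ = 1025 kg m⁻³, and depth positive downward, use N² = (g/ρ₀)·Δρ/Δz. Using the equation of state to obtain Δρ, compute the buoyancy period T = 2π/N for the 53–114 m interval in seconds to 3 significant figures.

ΔT = -7.4 K, ΔS = -1.07 psu (deep − shallow).
Δρ/ρ₀ = −αΔT + βΔS = 1.85 × 10⁻³ − 7.811 × 10⁻⁴ = 1.0689 × 10⁻³, so Δρ ≈ 1.096 kg m⁻³.
N² = (g/ρ₀)·Δρ/Δz = g·(Δρ/ρ₀)/Δz = 9.8 × 1.0689 × 10⁻³ / 61 = 1.7172 × 10⁻⁴ s⁻².
N = √(1.7172 × 10⁻⁴) = 0.013104 rad s⁻¹ → T = 2π/N = 479.49 s ≈ 479 s.

479 s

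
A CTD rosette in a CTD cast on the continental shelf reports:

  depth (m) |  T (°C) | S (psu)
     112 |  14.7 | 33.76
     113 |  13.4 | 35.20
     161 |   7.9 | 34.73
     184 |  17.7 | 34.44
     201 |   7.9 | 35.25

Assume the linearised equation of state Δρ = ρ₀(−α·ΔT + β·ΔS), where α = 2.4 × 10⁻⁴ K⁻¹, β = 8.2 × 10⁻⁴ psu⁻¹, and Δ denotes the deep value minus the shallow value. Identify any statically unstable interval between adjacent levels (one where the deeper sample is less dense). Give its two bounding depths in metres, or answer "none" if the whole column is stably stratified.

161–184 m

Evaluate Δρ/ρ₀ = −αΔT + βΔS across each adjacent pair:
  112–113 m: −αΔT+βΔS = −(2.4 × 10⁻⁴)(-1.3)+(8.2 × 10⁻⁴)(+1.44) = 1.5 × 10⁻³ → stable
  113–161 m: −αΔT+βΔS = −(2.4 × 10⁻⁴)(-5.5)+(8.2 × 10⁻⁴)(-0.47) = 9.3 × 10⁻⁴ → stable
  161–184 m: −αΔT+βΔS = −(2.4 × 10⁻⁴)(+9.8)+(8.2 × 10⁻⁴)(-0.29) = -2.6 × 10⁻³ → UNSTABLE
  184–201 m: −αΔT+βΔS = −(2.4 × 10⁻⁴)(-9.8)+(8.2 × 10⁻⁴)(+0.81) = 3.0 × 10⁻³ → stable
The 161–184 m interval has Δρ < 0: lighter water underlies denser water.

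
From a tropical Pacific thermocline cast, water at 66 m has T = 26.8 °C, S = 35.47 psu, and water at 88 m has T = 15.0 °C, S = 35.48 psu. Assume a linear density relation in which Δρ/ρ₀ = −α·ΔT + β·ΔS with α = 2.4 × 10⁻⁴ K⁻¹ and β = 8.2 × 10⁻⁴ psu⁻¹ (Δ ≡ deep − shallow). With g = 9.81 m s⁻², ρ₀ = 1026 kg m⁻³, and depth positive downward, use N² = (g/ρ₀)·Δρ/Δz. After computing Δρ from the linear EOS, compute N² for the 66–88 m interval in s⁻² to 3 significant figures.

ΔT = -11.8 K, ΔS = +0.01 psu (deep − shallow).
Δρ/ρ₀ = −αΔT + βΔS = 2.832 × 10⁻³ + 8.20 × 10⁻⁶ = 2.8402 × 10⁻³, so Δρ ≈ 2.914 kg m⁻³.
N² = (g/ρ₀)·Δρ/Δz = g·(Δρ/ρ₀)/Δz = 9.81 × 2.8402 × 10⁻³ / 22 = 1.2665 × 10⁻³ s⁻² ≈ 1.27 × 10⁻³ s⁻².

1.27 × 10⁻³ s⁻²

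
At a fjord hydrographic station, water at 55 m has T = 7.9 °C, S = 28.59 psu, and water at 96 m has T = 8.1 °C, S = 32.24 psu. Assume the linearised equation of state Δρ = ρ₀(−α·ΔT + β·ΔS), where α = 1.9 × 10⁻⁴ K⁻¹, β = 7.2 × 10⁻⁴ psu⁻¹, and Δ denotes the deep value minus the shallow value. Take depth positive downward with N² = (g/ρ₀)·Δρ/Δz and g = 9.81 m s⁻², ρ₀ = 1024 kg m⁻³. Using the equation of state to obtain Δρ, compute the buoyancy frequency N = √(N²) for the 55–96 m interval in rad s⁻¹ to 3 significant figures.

0.0249 rad s⁻¹

ΔT = +0.2 K, ΔS = +3.65 psu (deep − shallow).
Δρ/ρ₀ = −αΔT + βΔS = -3.80 × 10⁻⁵ + 2.628 × 10⁻³ = 2.59 × 10⁻³, so Δρ ≈ 2.652 kg m⁻³.
N² = (g/ρ₀)·Δρ/Δz = g·(Δρ/ρ₀)/Δz = 9.81 × 2.59 × 10⁻³ / 41 = 6.1970 × 10⁻⁴ s⁻².
N = √(6.1970 × 10⁻⁴) = 0.024894 rad s⁻¹ ≈ 0.0249 rad s⁻¹.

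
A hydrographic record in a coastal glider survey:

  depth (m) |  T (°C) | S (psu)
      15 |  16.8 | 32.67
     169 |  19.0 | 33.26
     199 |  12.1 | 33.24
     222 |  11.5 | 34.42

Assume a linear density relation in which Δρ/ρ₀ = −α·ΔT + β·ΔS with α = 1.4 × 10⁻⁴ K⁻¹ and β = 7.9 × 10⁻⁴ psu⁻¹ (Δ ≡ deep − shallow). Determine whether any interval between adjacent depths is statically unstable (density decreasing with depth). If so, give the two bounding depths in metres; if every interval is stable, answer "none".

none

Evaluate Δρ/ρ₀ = −αΔT + βΔS across each adjacent pair:
  15–169 m: −αΔT+βΔS = −(1.4 × 10⁻⁴)(+2.2)+(7.9 × 10⁻⁴)(+0.59) = 1.6 × 10⁻⁴ → stable
  169–199 m: −αΔT+βΔS = −(1.4 × 10⁻⁴)(-6.9)+(7.9 × 10⁻⁴)(-0.02) = 9.5 × 10⁻⁴ → stable
  199–222 m: −αΔT+βΔS = −(1.4 × 10⁻⁴)(-0.6)+(7.9 × 10⁻⁴)(+1.18) = 1.0 × 10⁻³ → stable
Every interval has Δρ > 0: the column is stably stratified throughout.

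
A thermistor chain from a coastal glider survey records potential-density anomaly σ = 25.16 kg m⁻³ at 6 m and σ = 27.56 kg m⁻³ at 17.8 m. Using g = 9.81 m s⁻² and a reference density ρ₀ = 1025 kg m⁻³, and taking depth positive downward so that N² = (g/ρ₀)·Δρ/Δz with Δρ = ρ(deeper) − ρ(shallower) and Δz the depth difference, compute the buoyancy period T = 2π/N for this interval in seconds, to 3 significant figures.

142 s

Δρ = 1027.56 − 1025.16 = 2.40 kg m⁻³ over Δz = 17.8 − 6 = 11.8 m.
N² = (9.81/1025) × (2.40/11.8) = 1.9466 × 10⁻³ s⁻².
N = √(1.9466 × 10⁻³) = 0.044120 rad s⁻¹, so T = 2π/N = 142.41 s ≈ 142 s.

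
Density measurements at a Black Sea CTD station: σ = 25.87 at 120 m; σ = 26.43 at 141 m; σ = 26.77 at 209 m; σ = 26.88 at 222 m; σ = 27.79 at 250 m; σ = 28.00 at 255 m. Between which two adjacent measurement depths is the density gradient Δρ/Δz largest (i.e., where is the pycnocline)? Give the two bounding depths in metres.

250–255 m

Compute the density gradient over each adjacent pair:
  120–141 m: Δρ/Δz = 0.56/21 = 0.027 kg m⁻⁴
  141–209 m: Δρ/Δz = 0.34/68 = 5.0 × 10⁻³ kg m⁻⁴
  209–222 m: Δρ/Δz = 0.11/13 = 8.5 × 10⁻³ kg m⁻⁴
  222–250 m: Δρ/Δz = 0.91/28 = 0.033 kg m⁻⁴
  250–255 m: Δρ/Δz = 0.21/5 = 0.042 kg m⁻⁴
The largest gradient is in the 250–255 m interval — the pycnocline.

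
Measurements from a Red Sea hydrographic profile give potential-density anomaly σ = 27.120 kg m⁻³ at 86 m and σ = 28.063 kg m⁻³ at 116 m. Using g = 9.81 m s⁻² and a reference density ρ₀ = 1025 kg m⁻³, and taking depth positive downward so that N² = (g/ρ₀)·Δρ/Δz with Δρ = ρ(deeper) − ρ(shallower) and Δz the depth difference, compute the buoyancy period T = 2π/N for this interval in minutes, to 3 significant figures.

Δρ = 1028.063 − 1027.120 = 0.943 kg m⁻³ over Δz = 116 − 86 = 30 m.
N² = (9.81/1025) × (0.943/30) = 3.0084 × 10⁻⁴ s⁻².
N = √(3.0084 × 10⁻⁴) = 0.017345 rad s⁻¹, so T = 2π/N = 362.25 s = 6.0375 min ≈ 6.04 min.

6.04 min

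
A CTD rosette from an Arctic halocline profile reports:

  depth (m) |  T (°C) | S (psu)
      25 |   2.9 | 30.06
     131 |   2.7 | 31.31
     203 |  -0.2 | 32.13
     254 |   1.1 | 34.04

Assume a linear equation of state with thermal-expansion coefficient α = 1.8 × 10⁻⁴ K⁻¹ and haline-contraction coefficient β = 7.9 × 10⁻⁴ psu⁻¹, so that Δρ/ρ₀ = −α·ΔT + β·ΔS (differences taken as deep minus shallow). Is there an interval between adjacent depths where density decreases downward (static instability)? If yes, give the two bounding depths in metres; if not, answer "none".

none

Evaluate Δρ/ρ₀ = −αΔT + βΔS across each adjacent pair:
  25–131 m: −αΔT+βΔS = −(1.8 × 10⁻⁴)(-0.2)+(7.9 × 10⁻⁴)(+1.25) = 1.0 × 10⁻³ → stable
  131–203 m: −αΔT+βΔS = −(1.8 × 10⁻⁴)(-2.9)+(7.9 × 10⁻⁴)(+0.82) = 1.2 × 10⁻³ → stable
  203–254 m: −αΔT+βΔS = −(1.8 × 10⁻⁴)(+1.3)+(7.9 × 10⁻⁴)(+1.91) = 1.3 × 10⁻³ → stable
Every interval has Δρ > 0: the column is stably stratified throughout.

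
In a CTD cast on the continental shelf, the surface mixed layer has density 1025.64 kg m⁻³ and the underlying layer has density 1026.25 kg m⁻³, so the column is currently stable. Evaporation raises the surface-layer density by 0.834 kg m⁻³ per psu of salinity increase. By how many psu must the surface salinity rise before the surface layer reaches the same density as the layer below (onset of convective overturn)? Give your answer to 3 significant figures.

0.731 psu

Density deficit of the surface layer: 1026.25 − 1025.64 = 0.61 kg m⁻³.
Required change = 0.61 / 0.834 = 0.731 psu.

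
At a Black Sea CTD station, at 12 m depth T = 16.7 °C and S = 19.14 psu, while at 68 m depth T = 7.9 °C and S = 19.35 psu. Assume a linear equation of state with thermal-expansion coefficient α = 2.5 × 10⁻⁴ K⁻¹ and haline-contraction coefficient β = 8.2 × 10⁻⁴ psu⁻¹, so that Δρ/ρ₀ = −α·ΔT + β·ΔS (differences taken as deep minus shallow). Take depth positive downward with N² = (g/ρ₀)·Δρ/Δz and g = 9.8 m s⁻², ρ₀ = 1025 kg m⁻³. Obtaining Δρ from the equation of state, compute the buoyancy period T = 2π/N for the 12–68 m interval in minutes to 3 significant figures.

5.14 min

ΔT = -8.8 K, ΔS = +0.21 psu (deep − shallow).
Δρ/ρ₀ = −αΔT + βΔS = 2.20 × 10⁻³ + 1.722 × 10⁻⁴ = 2.3722 × 10⁻³, so Δρ ≈ 2.432 kg m⁻³.
N² = (g/ρ₀)·Δρ/Δz = g·(Δρ/ρ₀)/Δz = 9.8 × 2.3722 × 10⁻³ / 56 = 4.1514 × 10⁻⁴ s⁻².
N = √(4.1514 × 10⁻⁴) = 0.020375 rad s⁻¹ → T = 2π/N = 308.38 s = 5.1397 min ≈ 5.14 min.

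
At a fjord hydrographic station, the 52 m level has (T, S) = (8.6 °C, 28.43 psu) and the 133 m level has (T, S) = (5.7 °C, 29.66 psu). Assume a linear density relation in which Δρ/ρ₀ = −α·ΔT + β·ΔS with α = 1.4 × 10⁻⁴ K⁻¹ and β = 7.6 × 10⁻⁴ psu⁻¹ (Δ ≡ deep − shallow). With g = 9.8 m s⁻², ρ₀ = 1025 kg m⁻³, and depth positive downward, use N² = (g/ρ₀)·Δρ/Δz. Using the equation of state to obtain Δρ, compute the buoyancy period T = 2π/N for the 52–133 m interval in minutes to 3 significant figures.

ΔT = -2.9 K, ΔS = +1.23 psu (deep − shallow).
Δρ/ρ₀ = −αΔT + βΔS = 4.06 × 10⁻⁴ + 9.348 × 10⁻⁴ = 1.3408 × 10⁻³, so Δρ ≈ 1.374 kg m⁻³.
N² = (g/ρ₀)·Δρ/Δz = g·(Δρ/ρ₀)/Δz = 9.8 × 1.3408 × 10⁻³ / 81 = 1.6222 × 10⁻⁴ s⁻².
N = √(1.6222 × 10⁻⁴) = 0.012737 rad s⁻¹ → T = 2π/N = 493.30 s = 8.2217 min ≈ 8.22 min.

8.22 min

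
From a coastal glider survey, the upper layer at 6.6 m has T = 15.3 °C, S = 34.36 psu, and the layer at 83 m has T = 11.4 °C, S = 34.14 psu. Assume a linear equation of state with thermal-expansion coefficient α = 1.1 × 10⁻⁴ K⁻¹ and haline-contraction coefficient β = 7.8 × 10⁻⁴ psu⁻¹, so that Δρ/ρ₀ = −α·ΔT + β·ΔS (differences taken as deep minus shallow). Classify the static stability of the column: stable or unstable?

ΔT = 11.4 − 15.3 = -3.9 K and ΔS = 34.14 − 34.36 = -0.22 psu (deep − shallow).
−αΔT = 4.29 × 10⁻⁴; βΔS = -1.716 × 10⁻⁴; sum Δρ/ρ₀ = 2.574 × 10⁻⁴.
Δρ/ρ₀ > 0, so Δρ > 0: deeper water is denser → statically stable.

stable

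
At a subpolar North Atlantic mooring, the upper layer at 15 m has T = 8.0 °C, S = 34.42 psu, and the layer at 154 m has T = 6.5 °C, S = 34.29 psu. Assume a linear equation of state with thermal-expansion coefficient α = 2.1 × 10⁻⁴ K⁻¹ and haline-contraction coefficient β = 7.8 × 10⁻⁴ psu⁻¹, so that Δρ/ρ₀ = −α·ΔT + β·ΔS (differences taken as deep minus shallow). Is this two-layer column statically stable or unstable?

stable

ΔT = 6.5 − 8.0 = -1.5 K and ΔS = 34.29 − 34.42 = -0.13 psu (deep − shallow).
−αΔT = 3.15 × 10⁻⁴; βΔS = -1.014 × 10⁻⁴; sum Δρ/ρ₀ = 2.136 × 10⁻⁴.
Δρ/ρ₀ > 0, so Δρ > 0: deeper water is denser → statically stable.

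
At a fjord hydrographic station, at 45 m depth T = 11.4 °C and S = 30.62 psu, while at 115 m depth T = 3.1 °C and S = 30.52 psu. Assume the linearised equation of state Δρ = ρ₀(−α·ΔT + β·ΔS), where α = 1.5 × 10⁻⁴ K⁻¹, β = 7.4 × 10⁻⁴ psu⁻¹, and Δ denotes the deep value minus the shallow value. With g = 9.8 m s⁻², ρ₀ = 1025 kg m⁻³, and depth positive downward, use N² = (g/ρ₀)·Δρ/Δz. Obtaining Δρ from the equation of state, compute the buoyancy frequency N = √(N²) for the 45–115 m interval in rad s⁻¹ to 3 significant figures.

0.0128 rad s⁻¹

ΔT = -8.3 K, ΔS = -0.10 psu (deep − shallow).
Δρ/ρ₀ = −αΔT + βΔS = 1.245 × 10⁻³ − 7.40 × 10⁻⁵ = 1.171 × 10⁻³, so Δρ ≈ 1.200 kg m⁻³.
N² = (g/ρ₀)·Δρ/Δz = g·(Δρ/ρ₀)/Δz = 9.8 × 1.171 × 10⁻³ / 70 = 1.6394 × 10⁻⁴ s⁻².
N = √(1.6394 × 10⁻⁴) = 0.012804 rad s⁻¹ ≈ 0.0128 rad s⁻¹.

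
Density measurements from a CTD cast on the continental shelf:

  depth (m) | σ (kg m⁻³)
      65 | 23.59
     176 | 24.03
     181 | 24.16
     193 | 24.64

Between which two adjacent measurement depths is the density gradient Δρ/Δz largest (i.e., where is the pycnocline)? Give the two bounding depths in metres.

Compute the density gradient over each adjacent pair:
  65–176 m: Δρ/Δz = 0.44/111 = 4.0 × 10⁻³ kg m⁻⁴
  176–181 m: Δρ/Δz = 0.13/5 = 0.026 kg m⁻⁴
  181–193 m: Δρ/Δz = 0.48/12 = 0.040 kg m⁻⁴
The largest gradient is in the 181–193 m interval — the pycnocline.

181–193 m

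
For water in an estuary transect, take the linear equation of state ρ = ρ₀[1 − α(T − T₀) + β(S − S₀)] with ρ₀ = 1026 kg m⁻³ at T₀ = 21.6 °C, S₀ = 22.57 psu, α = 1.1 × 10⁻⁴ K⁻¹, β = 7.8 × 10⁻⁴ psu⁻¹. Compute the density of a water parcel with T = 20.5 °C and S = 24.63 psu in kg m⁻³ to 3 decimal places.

1027.773 kg m⁻³

T − T₀ = -1.1 K, S − S₀ = +2.06 psu.
Bracket = 1 − α·(-1.1) + β·(+2.06) = 1 + (1.7278 × 10⁻³) = 1.0017278.
ρ = 1026 × 1.0017278 = 1027.773 kg m⁻³.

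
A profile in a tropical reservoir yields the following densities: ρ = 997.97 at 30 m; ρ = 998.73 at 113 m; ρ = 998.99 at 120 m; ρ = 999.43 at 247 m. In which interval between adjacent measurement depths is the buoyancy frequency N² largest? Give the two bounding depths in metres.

113–120 m

Compute the density gradient over each adjacent pair:
  30–113 m: Δρ/Δz = 0.76/83 = 9.2 × 10⁻³ kg m⁻⁴
  113–120 m: Δρ/Δz = 0.26/7 = 0.037 kg m⁻⁴
  120–247 m: Δρ/Δz = 0.44/127 = 3.5 × 10⁻³ kg m⁻⁴
The largest gradient is in the 113–120 m interval — the pycnocline.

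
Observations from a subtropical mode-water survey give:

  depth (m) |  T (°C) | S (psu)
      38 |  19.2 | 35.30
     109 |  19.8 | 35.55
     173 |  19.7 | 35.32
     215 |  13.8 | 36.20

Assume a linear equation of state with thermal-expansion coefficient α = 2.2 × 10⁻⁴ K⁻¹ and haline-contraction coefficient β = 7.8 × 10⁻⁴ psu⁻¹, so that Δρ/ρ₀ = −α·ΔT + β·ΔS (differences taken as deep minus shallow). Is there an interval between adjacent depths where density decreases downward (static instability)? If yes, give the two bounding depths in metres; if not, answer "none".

Evaluate Δρ/ρ₀ = −αΔT + βΔS across each adjacent pair:
  38–109 m: −αΔT+βΔS = −(2.2 × 10⁻⁴)(+0.6)+(7.8 × 10⁻⁴)(+0.25) = 6.3 × 10⁻⁵ → stable
  109–173 m: −αΔT+βΔS = −(2.2 × 10⁻⁴)(-0.1)+(7.8 × 10⁻⁴)(-0.23) = -1.6 × 10⁻⁴ → UNSTABLE
  173–215 m: −αΔT+βΔS = −(2.2 × 10⁻⁴)(-5.9)+(7.8 × 10⁻⁴)(+0.88) = 2.0 × 10⁻³ → stable
The 109–173 m interval has Δρ < 0: lighter water underlies denser water.

109–173 m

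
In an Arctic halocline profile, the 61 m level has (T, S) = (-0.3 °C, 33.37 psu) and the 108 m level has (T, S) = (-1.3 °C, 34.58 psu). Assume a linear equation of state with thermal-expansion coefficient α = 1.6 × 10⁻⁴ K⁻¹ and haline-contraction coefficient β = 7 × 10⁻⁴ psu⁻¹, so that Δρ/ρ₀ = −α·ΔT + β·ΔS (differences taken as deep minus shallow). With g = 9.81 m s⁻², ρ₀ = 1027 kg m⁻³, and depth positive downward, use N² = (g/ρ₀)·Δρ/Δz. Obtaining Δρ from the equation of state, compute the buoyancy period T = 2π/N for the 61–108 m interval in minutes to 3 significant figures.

7.22 min

ΔT = -1.0 K, ΔS = +1.21 psu (deep − shallow).
Δρ/ρ₀ = −αΔT + βΔS = 1.60 × 10⁻⁴ + 8.47 × 10⁻⁴ = 1.007 × 10⁻³, so Δρ ≈ 1.034 kg m⁻³.
N² = (g/ρ₀)·Δρ/Δz = g·(Δρ/ρ₀)/Δz = 9.81 × 1.007 × 10⁻³ / 47 = 2.1018 × 10⁻⁴ s⁻².
N = √(2.1018 × 10⁻⁴) = 0.014498 rad s⁻¹ → T = 2π/N = 433.38 s = 7.2230 min ≈ 7.22 min.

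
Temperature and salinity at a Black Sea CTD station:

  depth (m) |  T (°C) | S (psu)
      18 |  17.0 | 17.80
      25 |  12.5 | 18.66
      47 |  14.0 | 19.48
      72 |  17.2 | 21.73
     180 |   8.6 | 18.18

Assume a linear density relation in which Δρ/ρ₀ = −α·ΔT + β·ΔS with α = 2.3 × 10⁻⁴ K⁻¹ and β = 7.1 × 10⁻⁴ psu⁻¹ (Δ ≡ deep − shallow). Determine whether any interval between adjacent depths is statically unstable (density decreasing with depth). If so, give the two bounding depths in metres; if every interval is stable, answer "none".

72–180 m

Evaluate Δρ/ρ₀ = −αΔT + βΔS across each adjacent pair:
  18–25 m: −αΔT+βΔS = −(2.3 × 10⁻⁴)(-4.5)+(7.1 × 10⁻⁴)(+0.86) = 1.6 × 10⁻³ → stable
  25–47 m: −αΔT+βΔS = −(2.3 × 10⁻⁴)(+1.5)+(7.1 × 10⁻⁴)(+0.82) = 2.4 × 10⁻⁴ → stable
  47–72 m: −αΔT+βΔS = −(2.3 × 10⁻⁴)(+3.2)+(7.1 × 10⁻⁴)(+2.25) = 8.6 × 10⁻⁴ → stable
  72–180 m: −αΔT+βΔS = −(2.3 × 10⁻⁴)(-8.6)+(7.1 × 10⁻⁴)(-3.55) = -5.4 × 10⁻⁴ → UNSTABLE
The 72–180 m interval has Δρ < 0: lighter water underlies denser water.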